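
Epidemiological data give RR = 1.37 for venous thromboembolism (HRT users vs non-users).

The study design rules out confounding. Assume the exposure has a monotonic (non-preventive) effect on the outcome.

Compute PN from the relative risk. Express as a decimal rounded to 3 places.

Under exogeneity and monotonicity, PN = (RR − 1) / RR = 1 − 1/RR.
PN = (1.37 − 1) / 1.37 = 0.37 / 1.37 ≈ 0.2701

PN ≈ 0.270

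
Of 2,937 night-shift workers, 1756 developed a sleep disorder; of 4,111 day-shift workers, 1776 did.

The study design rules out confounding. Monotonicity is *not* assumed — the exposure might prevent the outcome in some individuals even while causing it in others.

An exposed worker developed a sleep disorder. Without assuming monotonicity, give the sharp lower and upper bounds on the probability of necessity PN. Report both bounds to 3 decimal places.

0.277 ≤ PN ≤ 0.950

p₁ = P(outcome | exposed) = 1756/2937 = 0.59789
p₀ = P(outcome | unexposed) = 1776/4111 = 0.43201
Under exogeneity alone the bounds on PN are max{0,(p₁−p₀)/p₁} ≤ PN ≤ min{1,(1−p₀)/p₁}.
  lower = (p₁ − p₀)/p₁ = 0.16588 / 0.59789 ≈ 0.2774
  upper = min{1, (1 − p₀)/p₁} = 0.56799 / 0.59789 ≈ 0.9500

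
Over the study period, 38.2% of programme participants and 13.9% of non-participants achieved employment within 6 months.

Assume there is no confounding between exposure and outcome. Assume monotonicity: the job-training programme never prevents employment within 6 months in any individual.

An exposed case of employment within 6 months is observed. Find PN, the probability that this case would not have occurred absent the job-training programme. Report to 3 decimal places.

p₁ = 0.382, p₀ = 0.139.
Under exogeneity and monotonicity, PN = (p₁ − p₀) / p₁.
PN = (0.382 − 0.139) / 0.382 = 0.243 / 0.382 ≈ 0.6361

PN ≈ 0.636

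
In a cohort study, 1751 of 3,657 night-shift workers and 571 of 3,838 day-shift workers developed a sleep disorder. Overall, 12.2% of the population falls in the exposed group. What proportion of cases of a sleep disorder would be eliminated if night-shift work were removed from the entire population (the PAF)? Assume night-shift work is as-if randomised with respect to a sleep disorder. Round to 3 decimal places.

PAF ≈ 0.213

p₁ = P(outcome | exposed) = 1751/3657 = 0.47881
p₀ = P(outcome | unexposed) = 571/3838 = 0.14878
Overall risk P(Y=1) = π·p₁ + (1−π)·p₀ = 0.122×0.47881 + 0.878×0.14878 = 0.18904.
Under exogeneity, PAF = [P(Y=1) − p₀] / P(Y=1).
PAF = (0.18904 − 0.14878) / 0.18904 ≈ 0.2130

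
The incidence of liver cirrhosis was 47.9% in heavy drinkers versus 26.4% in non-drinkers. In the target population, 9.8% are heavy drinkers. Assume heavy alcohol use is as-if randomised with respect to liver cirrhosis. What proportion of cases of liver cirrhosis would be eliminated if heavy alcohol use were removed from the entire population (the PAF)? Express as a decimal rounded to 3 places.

p₁ = 0.479, p₀ = 0.264.
Overall risk P(Y=1) = π·p₁ + (1−π)·p₀ = 0.098×0.479 + 0.902×0.264 = 0.28507.
Under exogeneity, PAF = [P(Y=1) − p₀] / P(Y=1).
PAF = (0.28507 − 0.264) / 0.28507 ≈ 0.0739

PAF ≈ 0.074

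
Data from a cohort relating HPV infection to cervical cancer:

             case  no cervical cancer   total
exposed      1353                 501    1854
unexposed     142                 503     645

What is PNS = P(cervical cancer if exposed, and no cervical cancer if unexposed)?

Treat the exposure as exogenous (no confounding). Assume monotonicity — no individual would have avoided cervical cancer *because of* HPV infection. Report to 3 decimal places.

PNS ≈ 0.510

p₁ = P(outcome | exposed) = 1353/1854 = 0.72977
p₀ = P(outcome | unexposed) = 142/645 = 0.22016
Under exogeneity and monotonicity, PNS = p₁ − p₀.
PNS = 0.72977 − 0.22016 = 0.50962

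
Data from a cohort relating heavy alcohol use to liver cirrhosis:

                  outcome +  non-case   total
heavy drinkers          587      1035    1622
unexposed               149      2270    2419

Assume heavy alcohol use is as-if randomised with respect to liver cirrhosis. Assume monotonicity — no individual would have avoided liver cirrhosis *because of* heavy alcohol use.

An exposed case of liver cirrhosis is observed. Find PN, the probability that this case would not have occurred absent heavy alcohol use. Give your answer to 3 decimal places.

PN ≈ 0.830

p₁ = P(outcome | exposed) = 587/1622 = 0.3619
p₀ = P(outcome | unexposed) = 149/2419 = 0.061596
Under exogeneity and monotonicity, PN = (p₁ − p₀)/p₁.
PN = (0.3619 − 0.061596) / 0.3619 ≈ 0.8298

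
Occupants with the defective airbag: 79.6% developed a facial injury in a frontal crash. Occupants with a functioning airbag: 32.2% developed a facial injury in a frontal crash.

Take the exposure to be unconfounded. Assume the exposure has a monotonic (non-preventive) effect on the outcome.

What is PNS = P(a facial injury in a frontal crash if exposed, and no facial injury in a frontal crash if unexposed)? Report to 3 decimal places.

p₁ = 0.796, p₀ = 0.322.
Under exogeneity and monotonicity, PNS = p₁ − p₀.
PNS = 0.796 − 0.322 = 0.474

PNS ≈ 0.474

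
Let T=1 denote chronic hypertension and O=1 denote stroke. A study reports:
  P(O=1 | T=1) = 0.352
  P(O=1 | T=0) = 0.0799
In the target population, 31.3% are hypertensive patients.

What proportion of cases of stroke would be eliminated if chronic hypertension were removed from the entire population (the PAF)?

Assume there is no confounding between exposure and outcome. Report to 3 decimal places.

Let p₁ = 0.352, p₀ = 0.0799.
Overall risk P(Y=1) = π·p₁ + (1−π)·p₀ = 0.313×0.352 + 0.687×0.0799 = 0.16507.
Under exogeneity, PAF = [P(Y=1) − p₀] / P(Y=1).
PAF = (0.16507 − 0.0799) / 0.16507 ≈ 0.5160

PAF ≈ 0.516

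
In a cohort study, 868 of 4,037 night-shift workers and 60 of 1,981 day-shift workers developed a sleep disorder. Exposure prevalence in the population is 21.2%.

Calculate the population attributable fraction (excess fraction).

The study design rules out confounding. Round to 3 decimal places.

PAF ≈ 0.564

p₁ = P(outcome | exposed) = 868/4037 = 0.21501
p₀ = P(outcome | unexposed) = 60/1981 = 0.030288
Overall risk P(Y=1) = π·p₁ + (1−π)·p₀ = 0.212×0.21501 + 0.788×0.030288 = 0.069449.
Under exogeneity, PAF = [P(Y=1) − p₀] / P(Y=1).
PAF = (0.069449 − 0.030288) / 0.069449 ≈ 0.5639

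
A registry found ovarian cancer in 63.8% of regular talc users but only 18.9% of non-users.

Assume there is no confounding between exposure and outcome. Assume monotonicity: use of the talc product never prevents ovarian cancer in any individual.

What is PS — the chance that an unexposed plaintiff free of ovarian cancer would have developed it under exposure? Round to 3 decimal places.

PS ≈ 0.554

p₁ = 0.638, p₀ = 0.189.
Under exogeneity and monotonicity, PS = (p₁ − p₀) / (1 − p₀).
PS = (0.638 − 0.189) / (1 − 0.189) = 0.449 / 0.811 ≈ 0.5536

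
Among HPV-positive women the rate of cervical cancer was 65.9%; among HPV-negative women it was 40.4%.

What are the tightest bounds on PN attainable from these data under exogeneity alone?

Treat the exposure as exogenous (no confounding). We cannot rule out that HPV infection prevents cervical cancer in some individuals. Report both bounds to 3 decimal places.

0.387 ≤ PN ≤ 0.904

p₁ = 0.659, p₀ = 0.404.
Under exogeneity alone the bounds on PN are max{0,(p₁−p₀)/p₁} ≤ PN ≤ min{1,(1−p₀)/p₁}.
  lower = (p₁ − p₀)/p₁ = 0.255 / 0.659 ≈ 0.3869
  upper = min{1, (1 − p₀)/p₁} = 0.596 / 0.659 ≈ 0.9044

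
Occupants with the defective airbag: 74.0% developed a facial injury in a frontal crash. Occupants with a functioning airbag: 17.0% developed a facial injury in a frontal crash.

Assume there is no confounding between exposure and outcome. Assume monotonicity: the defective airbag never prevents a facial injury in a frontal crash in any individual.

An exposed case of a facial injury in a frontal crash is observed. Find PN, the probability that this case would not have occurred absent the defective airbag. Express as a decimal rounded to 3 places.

p₁ = 0.74, p₀ = 0.17.
Under exogeneity and monotonicity, PN = (p₁ − p₀) / p₁.
PN = (0.74 − 0.17) / 0.74 = 0.57 / 0.74 ≈ 0.7703

PN ≈ 0.770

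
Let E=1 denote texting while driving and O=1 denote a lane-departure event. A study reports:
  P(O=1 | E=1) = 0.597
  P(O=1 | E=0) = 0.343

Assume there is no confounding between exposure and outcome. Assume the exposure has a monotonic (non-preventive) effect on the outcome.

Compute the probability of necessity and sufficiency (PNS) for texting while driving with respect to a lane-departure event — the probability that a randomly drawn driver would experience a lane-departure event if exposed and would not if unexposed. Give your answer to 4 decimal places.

Let p₁ = 0.597, p₀ = 0.343.
Under exogeneity and monotonicity, PNS = p₁ − p₀.
PNS = 0.597 − 0.343 = 0.254

PNS ≈ 0.2540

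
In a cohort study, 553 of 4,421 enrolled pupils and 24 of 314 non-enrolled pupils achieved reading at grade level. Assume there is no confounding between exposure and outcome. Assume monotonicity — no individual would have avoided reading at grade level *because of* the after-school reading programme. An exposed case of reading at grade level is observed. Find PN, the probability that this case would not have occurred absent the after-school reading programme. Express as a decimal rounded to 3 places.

p₁ = P(outcome | exposed) = 553/4421 = 0.12508
p₀ = P(outcome | unexposed) = 24/314 = 0.076433
Under exogeneity and monotonicity, PN = (p₁ − p₀) / p₁.
PN = (0.12508 − 0.076433) / 0.12508 = 0.048652 / 0.12508 ≈ 0.3889

PN ≈ 0.389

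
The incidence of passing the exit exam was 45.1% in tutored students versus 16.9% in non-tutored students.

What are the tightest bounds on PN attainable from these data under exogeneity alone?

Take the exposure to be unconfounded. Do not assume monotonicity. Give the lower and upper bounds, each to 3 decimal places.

p₁ = 0.451, p₀ = 0.169.
Under exogeneity alone the bounds on PN are max{0,(p₁−p₀)/p₁} ≤ PN ≤ min{1,(1−p₀)/p₁}.
  lower = (p₁ − p₀)/p₁ = 0.282 / 0.451 ≈ 0.6253
  upper = min{1, (1 − p₀)/p₁} = 0.831 / 0.451 ≈ 1.8426 → capped at 1

0.625 ≤ PN ≤ 1.000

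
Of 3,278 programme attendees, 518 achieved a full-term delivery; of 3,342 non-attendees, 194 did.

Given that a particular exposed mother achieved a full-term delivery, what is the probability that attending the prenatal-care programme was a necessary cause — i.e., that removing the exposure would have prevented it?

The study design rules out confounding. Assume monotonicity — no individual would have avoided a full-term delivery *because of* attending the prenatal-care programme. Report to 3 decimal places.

p₁ = P(outcome | exposed) = 518/3278 = 0.15802
p₀ = P(outcome | unexposed) = 194/3342 = 0.058049
Under exogeneity and monotonicity, PN = (p₁ − p₀) / p₁.
PN = (0.15802 − 0.058049) / 0.15802 = 0.099974 / 0.15802 ≈ 0.6327

PN ≈ 0.633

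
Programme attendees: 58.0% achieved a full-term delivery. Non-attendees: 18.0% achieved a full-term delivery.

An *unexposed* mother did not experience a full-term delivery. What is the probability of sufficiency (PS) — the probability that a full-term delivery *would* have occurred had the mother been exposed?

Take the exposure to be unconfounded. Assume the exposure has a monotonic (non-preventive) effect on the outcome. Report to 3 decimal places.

PS ≈ 0.488

p₁ = 0.58, p₀ = 0.18.
Under exogeneity and monotonicity, PS = (p₁ − p₀) / (1 − p₀).
PS = (0.58 − 0.18) / (1 − 0.18) = 0.4 / 0.82 ≈ 0.4878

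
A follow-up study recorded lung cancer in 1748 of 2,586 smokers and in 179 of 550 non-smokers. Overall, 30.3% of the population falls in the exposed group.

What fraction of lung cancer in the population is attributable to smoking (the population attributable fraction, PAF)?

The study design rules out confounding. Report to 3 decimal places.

PAF ≈ 0.246

p₁ = P(outcome | exposed) = 1748/2586 = 0.67595
p₀ = P(outcome | unexposed) = 179/550 = 0.32545
Overall risk P(Y=1) = π·p₁ + (1−π)·p₀ = 0.303×0.67595 + 0.697×0.32545 = 0.43165.
Under exogeneity, PAF = [P(Y=1) − p₀] / P(Y=1).
PAF = (0.43165 − 0.32545) / 0.43165 ≈ 0.2460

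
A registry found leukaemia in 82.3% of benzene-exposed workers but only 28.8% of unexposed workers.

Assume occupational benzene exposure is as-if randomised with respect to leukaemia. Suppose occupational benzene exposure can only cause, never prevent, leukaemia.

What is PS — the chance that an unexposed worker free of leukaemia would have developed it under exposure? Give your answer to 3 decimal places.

p₁ = 0.823, p₀ = 0.288.
Under exogeneity and monotonicity, PS = (p₁ − p₀) / (1 − p₀).
PS = (0.823 − 0.288) / (1 − 0.288) = 0.535 / 0.712 ≈ 0.7514

PS ≈ 0.751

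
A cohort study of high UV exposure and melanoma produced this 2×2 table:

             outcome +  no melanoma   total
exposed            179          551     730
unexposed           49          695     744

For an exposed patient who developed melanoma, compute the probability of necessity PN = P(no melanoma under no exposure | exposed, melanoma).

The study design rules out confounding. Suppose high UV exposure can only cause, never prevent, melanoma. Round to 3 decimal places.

PN ≈ 0.731

p₁ = P(outcome | exposed) = 179/730 = 0.24521
p₀ = P(outcome | unexposed) = 49/744 = 0.06586
Under exogeneity and monotonicity, PN = (p₁ − p₀)/p₁.
PN = (0.24521 − 0.06586) / 0.24521 ≈ 0.7314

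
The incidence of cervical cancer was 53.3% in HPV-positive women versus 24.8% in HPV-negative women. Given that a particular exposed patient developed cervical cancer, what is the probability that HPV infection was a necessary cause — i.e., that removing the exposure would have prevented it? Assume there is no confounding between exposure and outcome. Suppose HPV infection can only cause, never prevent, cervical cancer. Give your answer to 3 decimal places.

PN ≈ 0.535

p₁ = 0.533, p₀ = 0.248.
Under exogeneity and monotonicity, PN = (p₁ − p₀) / p₁.
PN = (0.533 − 0.248) / 0.533 = 0.285 / 0.533 ≈ 0.5347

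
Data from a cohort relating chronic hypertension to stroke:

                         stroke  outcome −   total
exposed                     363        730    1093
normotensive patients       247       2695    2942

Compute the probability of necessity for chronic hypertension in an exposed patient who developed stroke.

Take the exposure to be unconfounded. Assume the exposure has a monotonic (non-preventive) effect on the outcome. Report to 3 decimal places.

p₁ = P(outcome | exposed) = 363/1093 = 0.33211
p₀ = P(outcome | unexposed) = 247/2942 = 0.083956
Under exogeneity and monotonicity, PN = (p₁ − p₀)/p₁.
PN = (0.33211 − 0.083956) / 0.33211 ≈ 0.7472

PN ≈ 0.747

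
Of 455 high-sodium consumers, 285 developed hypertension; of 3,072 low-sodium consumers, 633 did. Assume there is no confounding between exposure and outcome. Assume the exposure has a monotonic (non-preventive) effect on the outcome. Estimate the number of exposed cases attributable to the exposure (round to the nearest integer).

about 191 cases

p₁ = P(outcome | exposed) = 285/455 = 0.62637
p₀ = P(outcome | unexposed) = 633/3072 = 0.20605
PN = (p₁ − p₀)/p₁ = (0.62637 − 0.20605) / 0.62637 ≈ 0.67104.
Attributable cases ≈ PN × (exposed cases) = 0.67104 × 285 ≈ 191.25.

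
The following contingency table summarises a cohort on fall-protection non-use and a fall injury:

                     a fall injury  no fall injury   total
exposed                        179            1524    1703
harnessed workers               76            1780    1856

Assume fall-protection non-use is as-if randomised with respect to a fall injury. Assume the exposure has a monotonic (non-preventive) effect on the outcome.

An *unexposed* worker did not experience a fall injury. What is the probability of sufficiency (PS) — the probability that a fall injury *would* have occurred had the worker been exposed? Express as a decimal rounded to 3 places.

PS ≈ 0.067

p₁ = P(outcome | exposed) = 179/1703 = 0.10511
p₀ = P(outcome | unexposed) = 76/1856 = 0.040948
Under exogeneity and monotonicity, PS = (p₁ − p₀)/(1 − p₀).
PS = (0.10511 − 0.040948) / 0.95905 ≈ 0.0669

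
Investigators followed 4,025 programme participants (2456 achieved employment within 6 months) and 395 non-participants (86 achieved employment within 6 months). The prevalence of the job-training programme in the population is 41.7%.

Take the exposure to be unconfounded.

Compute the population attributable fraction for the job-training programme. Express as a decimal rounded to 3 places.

p₁ = P(outcome | exposed) = 2456/4025 = 0.61019
p₀ = P(outcome | unexposed) = 86/395 = 0.21772
Overall risk P(Y=1) = π·p₁ + (1−π)·p₀ = 0.417×0.61019 + 0.583×0.21772 = 0.38138.
Under exogeneity, PAF = [P(Y=1) − p₀] / P(Y=1).
PAF = (0.38138 − 0.21772) / 0.38138 ≈ 0.4291

PAF ≈ 0.429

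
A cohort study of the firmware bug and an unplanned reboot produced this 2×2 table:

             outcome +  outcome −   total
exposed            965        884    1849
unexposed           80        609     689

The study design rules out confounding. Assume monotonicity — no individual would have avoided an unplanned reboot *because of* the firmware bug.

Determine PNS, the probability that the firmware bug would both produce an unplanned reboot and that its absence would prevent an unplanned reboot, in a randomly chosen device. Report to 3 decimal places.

PNS ≈ 0.406

p₁ = P(outcome | exposed) = 965/1849 = 0.5219
p₀ = P(outcome | unexposed) = 80/689 = 0.11611
Under exogeneity and monotonicity, PNS = p₁ − p₀.
PNS = 0.5219 − 0.11611 = 0.40579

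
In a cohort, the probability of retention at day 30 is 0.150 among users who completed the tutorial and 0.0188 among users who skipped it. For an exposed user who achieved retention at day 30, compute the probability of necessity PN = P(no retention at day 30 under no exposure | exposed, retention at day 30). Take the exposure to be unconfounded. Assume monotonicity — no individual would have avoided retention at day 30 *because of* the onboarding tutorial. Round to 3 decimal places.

Let p₁ = 0.15, p₀ = 0.0188.
Under exogeneity and monotonicity, PN = (p₁ − p₀) / p₁.
PN = (0.15 − 0.0188) / 0.15 = 0.1312 / 0.15 ≈ 0.8747

PN ≈ 0.875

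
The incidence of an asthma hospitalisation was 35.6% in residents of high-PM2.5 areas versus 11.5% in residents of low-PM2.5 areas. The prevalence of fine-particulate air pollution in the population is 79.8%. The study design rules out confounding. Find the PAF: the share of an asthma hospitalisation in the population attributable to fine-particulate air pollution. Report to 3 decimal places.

p₁ = 0.356, p₀ = 0.115.
Overall risk P(Y=1) = π·p₁ + (1−π)·p₀ = 0.798×0.356 + 0.202×0.115 = 0.30732.
Under exogeneity, PAF = [P(Y=1) − p₀] / P(Y=1).
PAF = (0.30732 − 0.115) / 0.30732 ≈ 0.6258

PAF ≈ 0.626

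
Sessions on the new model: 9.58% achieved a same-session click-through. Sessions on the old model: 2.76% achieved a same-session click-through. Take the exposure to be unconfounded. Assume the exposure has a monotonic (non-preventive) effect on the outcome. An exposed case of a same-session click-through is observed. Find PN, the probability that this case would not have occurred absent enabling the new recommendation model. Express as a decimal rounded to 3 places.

PN ≈ 0.712

p₁ = 0.0958, p₀ = 0.0276.
Under exogeneity and monotonicity, PN = (p₁ − p₀) / p₁.
PN = (0.0958 − 0.0276) / 0.0958 = 0.0682 / 0.0958 ≈ 0.7119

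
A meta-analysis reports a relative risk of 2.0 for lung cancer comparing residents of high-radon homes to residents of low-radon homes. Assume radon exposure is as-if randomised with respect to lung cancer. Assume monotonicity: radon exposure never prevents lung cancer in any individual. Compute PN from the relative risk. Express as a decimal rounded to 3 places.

Under exogeneity and monotonicity, PN = (RR − 1) / RR = 1 − 1/RR.
PN = (2.0 − 1) / 2.0 = 1 / 2.0 ≈ 0.5000

PN ≈ 0.500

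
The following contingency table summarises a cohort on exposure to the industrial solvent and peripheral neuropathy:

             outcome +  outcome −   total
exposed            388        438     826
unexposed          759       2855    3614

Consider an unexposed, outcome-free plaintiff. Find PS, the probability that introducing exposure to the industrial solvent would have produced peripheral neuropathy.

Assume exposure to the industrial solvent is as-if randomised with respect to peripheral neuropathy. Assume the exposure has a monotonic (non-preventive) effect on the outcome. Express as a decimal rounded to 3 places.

p₁ = P(outcome | exposed) = 388/826 = 0.46973
p₀ = P(outcome | unexposed) = 759/3614 = 0.21002
Under exogeneity and monotonicity, PS = (p₁ − p₀) / (1 − p₀).
PS = (0.46973 − 0.21002) / (1 − 0.21002) = 0.25972 / 0.78998 ≈ 0.3288

PS ≈ 0.329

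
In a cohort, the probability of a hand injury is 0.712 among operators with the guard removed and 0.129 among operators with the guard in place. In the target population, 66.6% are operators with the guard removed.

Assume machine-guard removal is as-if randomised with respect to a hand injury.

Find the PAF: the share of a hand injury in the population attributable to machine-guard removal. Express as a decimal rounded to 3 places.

PAF ≈ 0.751

Let p₁ = 0.712, p₀ = 0.129.
Overall risk P(Y=1) = π·p₁ + (1−π)·p₀ = 0.666×0.712 + 0.334×0.129 = 0.51728.
Under exogeneity, PAF = [P(Y=1) − p₀] / P(Y=1).
PAF = (0.51728 − 0.129) / 0.51728 ≈ 0.7506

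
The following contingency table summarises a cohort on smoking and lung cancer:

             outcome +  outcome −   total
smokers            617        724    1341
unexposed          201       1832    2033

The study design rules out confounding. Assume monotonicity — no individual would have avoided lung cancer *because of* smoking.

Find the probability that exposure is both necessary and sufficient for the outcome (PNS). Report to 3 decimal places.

PNS ≈ 0.361

p₁ = P(outcome | exposed) = 617/1341 = 0.4601
p₀ = P(outcome | unexposed) = 201/2033 = 0.098869
Under exogeneity and monotonicity, PNS = p₁ − p₀.
PNS = 0.4601 − 0.098869 = 0.36124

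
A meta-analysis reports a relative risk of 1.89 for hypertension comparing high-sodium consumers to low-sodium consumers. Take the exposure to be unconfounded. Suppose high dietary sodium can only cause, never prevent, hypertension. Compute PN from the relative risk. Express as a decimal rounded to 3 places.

PN ≈ 0.471

Under exogeneity and monotonicity, PN = (RR − 1) / RR = 1 − 1/RR.
PN = (1.89 − 1) / 1.89 = 0.89 / 1.89 ≈ 0.4709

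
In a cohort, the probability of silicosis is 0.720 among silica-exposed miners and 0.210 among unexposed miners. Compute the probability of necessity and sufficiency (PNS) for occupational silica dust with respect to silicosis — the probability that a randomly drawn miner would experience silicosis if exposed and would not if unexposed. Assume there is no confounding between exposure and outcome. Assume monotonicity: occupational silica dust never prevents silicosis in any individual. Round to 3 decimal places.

PNS ≈ 0.510

Let p₁ = 0.72, p₀ = 0.21.
Under exogeneity and monotonicity, PNS = p₁ − p₀.
PNS = 0.72 − 0.21 = 0.51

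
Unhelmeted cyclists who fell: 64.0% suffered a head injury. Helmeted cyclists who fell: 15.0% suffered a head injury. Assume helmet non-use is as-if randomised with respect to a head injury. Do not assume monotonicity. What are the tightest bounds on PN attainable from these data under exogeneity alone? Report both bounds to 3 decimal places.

0.766 ≤ PN ≤ 1.000

p₁ = 0.64, p₀ = 0.15.
Under exogeneity alone the bounds on PN are max{0,(p₁−p₀)/p₁} ≤ PN ≤ min{1,(1−p₀)/p₁}.
  lower = (p₁ − p₀)/p₁ = 0.49 / 0.64 ≈ 0.7656
  upper = min{1, (1 − p₀)/p₁} = 0.85 / 0.64 ≈ 1.3281 → capped at 1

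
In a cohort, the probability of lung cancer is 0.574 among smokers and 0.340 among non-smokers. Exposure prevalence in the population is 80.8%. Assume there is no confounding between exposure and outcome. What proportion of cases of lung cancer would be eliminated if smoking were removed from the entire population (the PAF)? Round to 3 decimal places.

PAF ≈ 0.357

Let p₁ = 0.574, p₀ = 0.34.
Overall risk P(Y=1) = π·p₁ + (1−π)·p₀ = 0.808×0.574 + 0.192×0.34 = 0.52907.
Under exogeneity, PAF = [P(Y=1) − p₀] / P(Y=1).
PAF = (0.52907 − 0.34) / 0.52907 ≈ 0.3574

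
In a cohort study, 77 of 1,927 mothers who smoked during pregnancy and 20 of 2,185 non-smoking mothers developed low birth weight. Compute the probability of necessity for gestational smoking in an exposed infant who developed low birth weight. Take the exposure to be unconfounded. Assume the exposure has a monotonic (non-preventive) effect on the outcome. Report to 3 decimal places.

PN ≈ 0.771

p₁ = P(outcome | exposed) = 77/1927 = 0.039958
p₀ = P(outcome | unexposed) = 20/2185 = 0.0091533
Under exogeneity and monotonicity, PN = (p₁ − p₀) / p₁.
PN = (0.039958 − 0.0091533) / 0.039958 = 0.030805 / 0.039958 ≈ 0.7709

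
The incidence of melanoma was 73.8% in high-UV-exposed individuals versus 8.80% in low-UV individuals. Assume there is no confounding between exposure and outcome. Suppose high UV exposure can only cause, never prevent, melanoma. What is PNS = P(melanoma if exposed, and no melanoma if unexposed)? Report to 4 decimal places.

PNS ≈ 0.6500

p₁ = 0.738, p₀ = 0.088.
Under exogeneity and monotonicity, PNS = p₁ − p₀.
PNS = 0.738 − 0.088 = 0.65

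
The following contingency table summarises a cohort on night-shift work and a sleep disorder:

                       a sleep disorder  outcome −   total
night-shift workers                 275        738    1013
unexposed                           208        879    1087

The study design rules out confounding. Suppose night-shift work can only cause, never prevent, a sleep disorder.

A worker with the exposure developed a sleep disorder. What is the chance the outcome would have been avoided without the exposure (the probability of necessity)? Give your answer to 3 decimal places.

PN ≈ 0.295

p₁ = P(outcome | exposed) = 275/1013 = 0.27147
p₀ = P(outcome | unexposed) = 208/1087 = 0.19135
Under exogeneity and monotonicity, PN = (p₁ − p₀)/p₁.
PN = (0.27147 − 0.19135) / 0.27147 ≈ 0.2951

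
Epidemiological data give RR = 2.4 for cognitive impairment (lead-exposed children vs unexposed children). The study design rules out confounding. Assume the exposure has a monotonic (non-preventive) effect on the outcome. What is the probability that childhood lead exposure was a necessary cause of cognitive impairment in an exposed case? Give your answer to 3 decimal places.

Under exogeneity and monotonicity, PN = (RR − 1) / RR = 1 − 1/RR.
PN = (2.4 − 1) / 2.4 = 1.4 / 2.4 ≈ 0.5833

PN ≈ 0.583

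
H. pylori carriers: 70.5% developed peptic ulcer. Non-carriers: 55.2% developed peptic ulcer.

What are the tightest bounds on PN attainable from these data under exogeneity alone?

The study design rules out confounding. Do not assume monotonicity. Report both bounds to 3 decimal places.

p₁ = 0.705, p₀ = 0.552.
Under exogeneity alone the bounds on PN are max{0,(p₁−p₀)/p₁} ≤ PN ≤ min{1,(1−p₀)/p₁}.
  lower = (p₁ − p₀)/p₁ = 0.153 / 0.705 ≈ 0.2170
  upper = min{1, (1 − p₀)/p₁} = 0.448 / 0.705 ≈ 0.6355

0.217 ≤ PN ≤ 0.635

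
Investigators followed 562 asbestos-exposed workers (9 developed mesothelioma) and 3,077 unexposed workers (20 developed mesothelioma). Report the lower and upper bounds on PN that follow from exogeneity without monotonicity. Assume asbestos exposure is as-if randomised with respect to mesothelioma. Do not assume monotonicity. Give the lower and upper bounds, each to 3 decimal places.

p₁ = P(outcome | exposed) = 9/562 = 0.016014
p₀ = P(outcome | unexposed) = 20/3077 = 0.0064998
Under exogeneity alone the bounds on PN are max{0,(p₁−p₀)/p₁} ≤ PN ≤ min{1,(1−p₀)/p₁}.
  lower = (p₁ − p₀)/p₁ = 0.0095144 / 0.016014 ≈ 0.5941
  upper = min{1, (1 − p₀)/p₁} = 0.9935 / 0.016014 ≈ 62.0386 → capped at 1

0.594 ≤ PN ≤ 1.000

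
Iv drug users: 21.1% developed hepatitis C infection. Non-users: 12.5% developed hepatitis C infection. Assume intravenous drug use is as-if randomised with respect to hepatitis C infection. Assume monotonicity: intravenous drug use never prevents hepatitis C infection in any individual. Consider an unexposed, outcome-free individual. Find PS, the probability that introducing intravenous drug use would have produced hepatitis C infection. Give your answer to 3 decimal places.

p₁ = 0.211, p₀ = 0.125.
Under exogeneity and monotonicity, PS = (p₁ − p₀) / (1 − p₀).
PS = (0.211 − 0.125) / (1 − 0.125) = 0.086 / 0.875 ≈ 0.0983

PS ≈ 0.098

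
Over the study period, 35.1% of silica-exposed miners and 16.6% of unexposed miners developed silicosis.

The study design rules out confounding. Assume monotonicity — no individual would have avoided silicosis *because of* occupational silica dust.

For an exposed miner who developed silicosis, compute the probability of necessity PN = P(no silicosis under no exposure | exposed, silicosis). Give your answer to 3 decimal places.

p₁ = 0.351, p₀ = 0.166.
Under exogeneity and monotonicity, PN = (p₁ − p₀) / p₁.
PN = (0.351 − 0.166) / 0.351 = 0.185 / 0.351 ≈ 0.5271

PN ≈ 0.527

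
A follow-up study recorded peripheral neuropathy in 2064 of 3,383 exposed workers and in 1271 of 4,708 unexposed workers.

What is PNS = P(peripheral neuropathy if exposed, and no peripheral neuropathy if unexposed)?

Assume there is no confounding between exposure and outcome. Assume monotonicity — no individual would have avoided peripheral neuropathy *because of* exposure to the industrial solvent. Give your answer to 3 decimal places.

p₁ = P(outcome | exposed) = 2064/3383 = 0.61011
p₀ = P(outcome | unexposed) = 1271/4708 = 0.26997
Under exogeneity and monotonicity, PNS = p₁ − p₀.
PNS = 0.61011 − 0.26997 = 0.34014

PNS ≈ 0.340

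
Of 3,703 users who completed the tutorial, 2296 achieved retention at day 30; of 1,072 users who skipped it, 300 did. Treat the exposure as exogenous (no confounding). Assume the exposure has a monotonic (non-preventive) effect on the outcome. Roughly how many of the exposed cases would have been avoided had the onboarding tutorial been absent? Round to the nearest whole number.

p₁ = P(outcome | exposed) = 2296/3703 = 0.62004
p₀ = P(outcome | unexposed) = 300/1072 = 0.27985
PN = (p₁ − p₀)/p₁ = (0.62004 − 0.27985) / 0.62004 ≈ 0.54866.
Attributable cases ≈ PN × (exposed cases) = 0.54866 × 2296 ≈ 1259.71.

about 1260 cases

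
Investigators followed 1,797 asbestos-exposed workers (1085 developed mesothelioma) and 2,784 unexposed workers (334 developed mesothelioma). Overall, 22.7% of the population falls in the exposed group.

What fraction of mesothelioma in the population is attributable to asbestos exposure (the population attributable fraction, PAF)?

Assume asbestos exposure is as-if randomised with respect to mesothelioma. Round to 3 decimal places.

PAF ≈ 0.478

p₁ = P(outcome | exposed) = 1085/1797 = 0.60378
p₀ = P(outcome | unexposed) = 334/2784 = 0.11997
Overall risk P(Y=1) = π·p₁ + (1−π)·p₀ = 0.227×0.60378 + 0.773×0.11997 = 0.2298.
Under exogeneity, PAF = [P(Y=1) − p₀] / P(Y=1).
PAF = (0.2298 − 0.11997) / 0.2298 ≈ 0.4779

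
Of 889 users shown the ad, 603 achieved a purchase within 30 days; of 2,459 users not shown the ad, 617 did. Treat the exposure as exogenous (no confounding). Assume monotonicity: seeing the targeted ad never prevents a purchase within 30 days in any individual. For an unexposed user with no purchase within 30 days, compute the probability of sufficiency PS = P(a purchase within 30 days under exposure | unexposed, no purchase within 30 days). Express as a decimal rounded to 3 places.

PS ≈ 0.571

p₁ = P(outcome | exposed) = 603/889 = 0.67829
p₀ = P(outcome | unexposed) = 617/2459 = 0.25092
Under exogeneity and monotonicity, PS = (p₁ − p₀) / (1 − p₀).
PS = (0.67829 − 0.25092) / (1 − 0.25092) = 0.42738 / 0.74908 ≈ 0.5705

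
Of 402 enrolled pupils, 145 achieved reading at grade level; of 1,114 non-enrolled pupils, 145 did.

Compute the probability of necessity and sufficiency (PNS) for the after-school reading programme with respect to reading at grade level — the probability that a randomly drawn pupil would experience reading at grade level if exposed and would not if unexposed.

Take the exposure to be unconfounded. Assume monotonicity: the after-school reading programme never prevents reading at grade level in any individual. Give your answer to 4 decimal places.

PNS ≈ 0.2305

p₁ = P(outcome | exposed) = 145/402 = 0.3607
p₀ = P(outcome | unexposed) = 145/1114 = 0.13016
Under exogeneity and monotonicity, PNS = p₁ − p₀.
PNS = 0.3607 − 0.13016 = 0.23053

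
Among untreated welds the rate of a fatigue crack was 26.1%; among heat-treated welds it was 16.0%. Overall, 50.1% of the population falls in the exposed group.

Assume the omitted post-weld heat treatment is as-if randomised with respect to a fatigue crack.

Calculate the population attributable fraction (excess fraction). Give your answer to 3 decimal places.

PAF ≈ 0.240

p₁ = 0.261, p₀ = 0.16.
Overall risk P(Y=1) = π·p₁ + (1−π)·p₀ = 0.501×0.261 + 0.499×0.16 = 0.2106.
Under exogeneity, PAF = [P(Y=1) − p₀] / P(Y=1).
PAF = (0.2106 − 0.16) / 0.2106 ≈ 0.2403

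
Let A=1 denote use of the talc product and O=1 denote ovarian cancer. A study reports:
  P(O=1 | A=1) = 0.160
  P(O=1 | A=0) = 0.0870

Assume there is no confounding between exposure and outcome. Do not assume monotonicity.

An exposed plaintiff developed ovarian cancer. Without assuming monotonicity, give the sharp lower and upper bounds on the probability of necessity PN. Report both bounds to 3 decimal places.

0.456 ≤ PN ≤ 1.000

Let p₁ = 0.16, p₀ = 0.087.
Under exogeneity alone the bounds on PN are max{0,(p₁−p₀)/p₁} ≤ PN ≤ min{1,(1−p₀)/p₁}.
  lower = (p₁ − p₀)/p₁ = 0.073 / 0.16 ≈ 0.4563
  upper = min{1, (1 − p₀)/p₁} = 0.913 / 0.16 ≈ 5.7062 → capped at 1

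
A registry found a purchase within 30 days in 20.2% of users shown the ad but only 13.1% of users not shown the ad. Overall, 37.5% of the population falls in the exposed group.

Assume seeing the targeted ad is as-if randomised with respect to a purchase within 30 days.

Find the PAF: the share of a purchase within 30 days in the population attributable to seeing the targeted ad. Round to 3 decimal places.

p₁ = 0.202, p₀ = 0.131.
Overall risk P(Y=1) = π·p₁ + (1−π)·p₀ = 0.375×0.202 + 0.625×0.131 = 0.15763.
Under exogeneity, PAF = [P(Y=1) − p₀] / P(Y=1).
PAF = (0.15763 − 0.131) / 0.15763 ≈ 0.1689

PAF ≈ 0.169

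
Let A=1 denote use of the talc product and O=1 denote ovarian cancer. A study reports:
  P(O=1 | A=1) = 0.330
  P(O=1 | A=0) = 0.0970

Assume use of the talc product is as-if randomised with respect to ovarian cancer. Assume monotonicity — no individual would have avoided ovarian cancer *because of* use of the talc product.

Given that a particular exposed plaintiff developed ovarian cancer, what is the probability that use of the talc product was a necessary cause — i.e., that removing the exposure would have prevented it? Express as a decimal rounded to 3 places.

Let p₁ = 0.33, p₀ = 0.097.
Under exogeneity and monotonicity, PN = (p₁ − p₀) / p₁.
PN = (0.33 − 0.097) / 0.33 = 0.233 / 0.33 ≈ 0.7061

PN ≈ 0.706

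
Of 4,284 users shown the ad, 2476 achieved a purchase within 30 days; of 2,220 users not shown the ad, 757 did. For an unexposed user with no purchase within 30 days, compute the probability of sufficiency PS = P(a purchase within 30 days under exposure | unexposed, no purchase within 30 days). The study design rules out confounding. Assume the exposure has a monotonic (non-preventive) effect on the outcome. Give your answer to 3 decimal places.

PS ≈ 0.360

p₁ = P(outcome | exposed) = 2476/4284 = 0.57796
p₀ = P(outcome | unexposed) = 757/2220 = 0.34099
Under exogeneity and monotonicity, PS = (p₁ − p₀) / (1 − p₀).
PS = (0.57796 − 0.34099) / (1 − 0.34099) = 0.23697 / 0.65901 ≈ 0.3596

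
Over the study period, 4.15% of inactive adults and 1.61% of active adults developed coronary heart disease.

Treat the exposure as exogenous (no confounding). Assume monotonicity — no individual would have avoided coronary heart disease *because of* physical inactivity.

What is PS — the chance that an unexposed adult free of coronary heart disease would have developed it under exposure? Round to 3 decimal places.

p₁ = 0.0415, p₀ = 0.0161.
Under exogeneity and monotonicity, PS = (p₁ − p₀) / (1 − p₀).
PS = (0.0415 − 0.0161) / (1 − 0.0161) = 0.0254 / 0.9839 ≈ 0.0258

PS ≈ 0.026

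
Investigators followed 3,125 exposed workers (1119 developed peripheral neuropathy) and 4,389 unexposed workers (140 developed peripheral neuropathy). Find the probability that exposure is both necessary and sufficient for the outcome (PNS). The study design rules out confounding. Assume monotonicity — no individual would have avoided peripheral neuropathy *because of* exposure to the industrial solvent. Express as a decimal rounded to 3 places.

PNS ≈ 0.326

p₁ = P(outcome | exposed) = 1119/3125 = 0.35808
p₀ = P(outcome | unexposed) = 140/4389 = 0.031898
Under exogeneity and monotonicity, PNS = p₁ − p₀.
PNS = 0.35808 − 0.031898 = 0.32618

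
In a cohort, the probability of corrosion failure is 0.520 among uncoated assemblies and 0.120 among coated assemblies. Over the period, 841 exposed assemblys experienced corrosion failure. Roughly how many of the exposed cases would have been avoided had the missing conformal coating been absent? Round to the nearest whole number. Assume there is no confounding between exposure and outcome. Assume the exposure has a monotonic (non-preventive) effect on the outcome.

Let p₁ = 0.52, p₀ = 0.12.
PN = (p₁ − p₀)/p₁ = (0.52 − 0.12) / 0.52 ≈ 0.76923.
Attributable cases ≈ PN × (exposed cases) = 0.76923 × 841 ≈ 646.92.

about 647 cases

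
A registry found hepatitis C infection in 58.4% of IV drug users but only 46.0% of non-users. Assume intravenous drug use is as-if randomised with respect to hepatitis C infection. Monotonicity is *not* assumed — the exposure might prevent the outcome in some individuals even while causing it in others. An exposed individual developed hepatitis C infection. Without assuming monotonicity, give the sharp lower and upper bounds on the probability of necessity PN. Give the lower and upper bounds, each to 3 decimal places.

p₁ = 0.584, p₀ = 0.46.
Under exogeneity alone the bounds on PN are max{0,(p₁−p₀)/p₁} ≤ PN ≤ min{1,(1−p₀)/p₁}.
  lower = (p₁ − p₀)/p₁ = 0.124 / 0.584 ≈ 0.2123
  upper = min{1, (1 − p₀)/p₁} = 0.54 / 0.584 ≈ 0.9247

0.212 ≤ PN ≤ 0.925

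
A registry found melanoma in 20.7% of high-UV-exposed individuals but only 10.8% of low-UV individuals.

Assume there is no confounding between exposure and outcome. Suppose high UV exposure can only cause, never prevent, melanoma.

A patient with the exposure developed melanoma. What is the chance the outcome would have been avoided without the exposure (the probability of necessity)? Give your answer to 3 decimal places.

PN ≈ 0.478

p₁ = 0.207, p₀ = 0.108.
Under exogeneity and monotonicity, PN = (p₁ − p₀) / p₁.
PN = (0.207 − 0.108) / 0.207 = 0.099 / 0.207 ≈ 0.4783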